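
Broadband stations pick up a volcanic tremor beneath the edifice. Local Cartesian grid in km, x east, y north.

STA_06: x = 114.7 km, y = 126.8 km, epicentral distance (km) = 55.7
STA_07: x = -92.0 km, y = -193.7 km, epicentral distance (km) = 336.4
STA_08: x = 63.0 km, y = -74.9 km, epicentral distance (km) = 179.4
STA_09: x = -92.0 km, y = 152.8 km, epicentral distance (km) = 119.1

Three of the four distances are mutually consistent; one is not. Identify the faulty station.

Solve using three stations at a time. Using STA_06, STA_07, STA_08 (subtract circle equations pairwise → linear system) gives (x, y) ≈ (63.7, 104.5).
Distances from that point to each station vs reported:
  STA_06: calculated 55.7 vs reported 55.7 → residual 0.0 km
  STA_07: calculated 336.4 vs reported 336.4 → residual 0.0 km
  STA_08: calculated 179.4 vs reported 179.4 → residual 0.0 km
  STA_09: calculated 163.0 vs reported 119.1 → residual 43.9 km
STA_06, STA_07, STA_08 are mutually consistent (residuals ≈ 0); STA_09 is off by 43.9 km.

STA_09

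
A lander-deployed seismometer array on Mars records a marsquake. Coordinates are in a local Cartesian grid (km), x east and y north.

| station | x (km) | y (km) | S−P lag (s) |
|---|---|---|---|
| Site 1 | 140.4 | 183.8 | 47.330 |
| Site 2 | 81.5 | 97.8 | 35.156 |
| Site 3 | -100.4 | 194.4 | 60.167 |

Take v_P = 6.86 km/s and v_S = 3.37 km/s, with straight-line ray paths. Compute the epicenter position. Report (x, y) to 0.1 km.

Distance from S−P lag: d = Δt · v_P v_S / (v_P − v_S) = Δt · (6.86·3.37)/(6.86−3.37) ≈ 6.6241·Δt.
So d_Site 1 = 313.52, d_Site 2 = 232.88, d_Site 3 = 398.55 km.
Circle about each station: (x − 140.4)² + (y − 183.8)² = 313.52²; (x − 81.5)² + (y − 97.8)² = 232.88²; (x + 100.4)² + (y − 194.4)² = 398.55².
Subtracting pairs of circle equations eliminates x²+y² and gives linear equations (the radical axes):
-117.8 x − 172.0 y = 6774.19
-481.6 x + 21.2 y = -66170.39
Solving the 2×2 system: x ≈ 131.7, y ≈ -129.6 km.

x ≈ 131.7 km, y ≈ -129.6 km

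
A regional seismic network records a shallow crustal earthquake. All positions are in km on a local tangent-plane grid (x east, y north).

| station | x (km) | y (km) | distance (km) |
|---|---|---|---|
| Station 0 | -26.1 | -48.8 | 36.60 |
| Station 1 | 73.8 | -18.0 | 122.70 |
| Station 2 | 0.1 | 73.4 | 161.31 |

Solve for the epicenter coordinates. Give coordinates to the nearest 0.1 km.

Circle about each station: (x + 26.1)² + (y + 48.8)² = 36.60²; (x − 73.8)² + (y + 18.0)² = 122.70²; (x − 0.1)² + (y − 73.4)² = 161.31².
Subtracting the Station 0 equation from the Station 1 and Station 2 equations removes the quadratic terms:
199.8 x + 61.6 y = -11007.94
52.4 x + 244.4 y = -22356.44
Solving the 2×2 system: x ≈ -28.8, y ≈ -85.3 km.

x ≈ -28.8 km, y ≈ -85.3 km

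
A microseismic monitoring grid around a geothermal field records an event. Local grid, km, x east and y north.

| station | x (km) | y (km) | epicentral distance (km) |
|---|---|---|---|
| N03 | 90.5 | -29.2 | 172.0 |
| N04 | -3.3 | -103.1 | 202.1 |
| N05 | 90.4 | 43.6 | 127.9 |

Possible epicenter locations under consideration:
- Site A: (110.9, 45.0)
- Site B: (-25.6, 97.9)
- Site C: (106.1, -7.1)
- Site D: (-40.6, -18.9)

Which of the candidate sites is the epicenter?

Site B

For each candidate, compare |candidate − station| to the reported distance:
Site A: residuals N03 95.0, N04 15.1, N05 107.4 → max 107.4 km
Site B: residuals N03 0.1, N04 0.1, N05 0.2 → max 0.2 km
Site C: residuals N03 144.9, N04 56.6, N05 74.8 → max 144.9 km
Site D: residuals N03 40.5, N04 110.0, N05 17.2 → max 110.0 km
Only Site B has all residuals ≈ 0.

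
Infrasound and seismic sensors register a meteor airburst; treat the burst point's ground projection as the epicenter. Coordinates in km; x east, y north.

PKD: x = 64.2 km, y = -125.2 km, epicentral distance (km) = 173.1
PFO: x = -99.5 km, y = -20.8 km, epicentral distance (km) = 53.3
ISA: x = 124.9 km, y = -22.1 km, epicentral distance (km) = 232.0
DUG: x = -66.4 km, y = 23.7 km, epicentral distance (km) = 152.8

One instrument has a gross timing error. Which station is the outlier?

DUG

Solve using three stations at a time. Using PKD, PFO, ISA (subtract circle equations pairwise → linear system) gives (x, y) ≈ (-101.2, -74.1).
Distances from that point to each station vs reported:
  PKD: calculated 173.1 vs reported 173.1 → residual 0.0 km
  PFO: calculated 53.3 vs reported 53.3 → residual 0.0 km
  ISA: calculated 232.0 vs reported 232.0 → residual 0.0 km
  DUG: calculated 103.8 vs reported 152.8 → residual 49.0 km
PKD, PFO, ISA are mutually consistent (residuals ≈ 0); DUG is off by 49.0 km.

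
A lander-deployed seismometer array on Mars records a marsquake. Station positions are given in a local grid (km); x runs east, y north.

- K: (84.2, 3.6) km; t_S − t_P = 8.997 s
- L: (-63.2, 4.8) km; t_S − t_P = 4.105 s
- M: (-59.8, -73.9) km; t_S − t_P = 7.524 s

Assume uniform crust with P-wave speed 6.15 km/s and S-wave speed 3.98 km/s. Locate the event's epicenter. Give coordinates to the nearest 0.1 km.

(-17.2, -0.5)

Distance from S−P lag: d = Δt · v_P v_S / (v_P − v_S) = Δt · (6.15·3.98)/(6.15−3.98) ≈ 11.2797·Δt.
So d_K = 101.48, d_L = 46.30, d_M = 84.87 km.
Circle about each station: (x − 84.2)² + (y − 3.6)² = 101.48²; (x + 63.2)² + (y − 4.8)² = 46.30²; (x + 59.8)² + (y + 73.9)² = 84.87².
Subtracting the K equation from the L and M equations removes the quadratic terms:
-294.8 x + 2.4 y = 5069.18
-288.0 x − 155.0 y = 5029.92
Solving the 2×2 system: x ≈ -17.2, y ≈ -0.5 km.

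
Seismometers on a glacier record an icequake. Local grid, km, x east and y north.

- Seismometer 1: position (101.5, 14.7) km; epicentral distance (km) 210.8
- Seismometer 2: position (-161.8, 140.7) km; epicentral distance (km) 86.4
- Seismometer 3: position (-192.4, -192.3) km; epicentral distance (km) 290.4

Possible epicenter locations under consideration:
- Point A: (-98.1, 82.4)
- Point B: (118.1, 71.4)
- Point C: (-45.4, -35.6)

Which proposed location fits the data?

For each candidate, compare |candidate − station| to the reported distance:
Point A: residuals Seismometer 1 0.0, Seismometer 2 0.0, Seismometer 3 0.0 → max 0.0 km
Point B: residuals Seismometer 1 151.7, Seismometer 2 202.0, Seismometer 3 117.0 → max 202.0 km
Point C: residuals Seismometer 1 55.5, Seismometer 2 124.9, Seismometer 3 75.5 → max 124.9 km
Only Point A has all residuals ≈ 0.

Point A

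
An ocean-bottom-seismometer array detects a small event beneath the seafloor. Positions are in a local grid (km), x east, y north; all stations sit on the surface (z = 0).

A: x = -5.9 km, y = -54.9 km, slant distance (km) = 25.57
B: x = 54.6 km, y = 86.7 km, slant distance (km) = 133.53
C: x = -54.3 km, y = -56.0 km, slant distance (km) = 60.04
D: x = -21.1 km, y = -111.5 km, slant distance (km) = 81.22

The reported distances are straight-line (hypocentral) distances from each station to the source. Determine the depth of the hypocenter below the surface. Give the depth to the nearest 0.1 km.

Each station gives a sphere (x−x_i)² + (y−y_i)² + z² = d_i² (stations at z=0).
Subtracting the A sphere from B and C: z² cancels, leaving linear equations in x and y:
121.0 x + 283.2 y = -9727.21
-96.8 x − 2.2 y = 84.69
Solving: x ≈ -0.095, y ≈ -34.307 km (keep extra digits for the depth step; rounded: -0.1, -34.3).
Then from the A sphere: z² = 25.57² − (x + 5.9)² − (y + 54.9)² with x = -0.095, y = -34.307, so z ≈ 14.002 ≈ 14.0 km.

depth ≈ 14.0 km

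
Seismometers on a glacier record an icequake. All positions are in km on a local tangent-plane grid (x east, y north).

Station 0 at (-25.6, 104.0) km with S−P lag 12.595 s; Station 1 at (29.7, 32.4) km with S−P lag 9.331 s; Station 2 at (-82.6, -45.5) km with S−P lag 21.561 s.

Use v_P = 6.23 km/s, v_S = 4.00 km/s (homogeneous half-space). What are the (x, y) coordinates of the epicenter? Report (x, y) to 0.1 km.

x ≈ 114.7 km, y ≈ 92.8 km

Distance from S−P lag: d = Δt · v_P v_S / (v_P − v_S) = Δt · (6.23·4.00)/(6.23−4.00) ≈ 11.1749·Δt.
So d_Station 0 = 140.75, d_Station 1 = 104.27, d_Station 2 = 240.94 km.
Circle about each station: (x + 25.6)² + (y − 104.0)² = 140.75²; (x − 29.7)² + (y − 32.4)² = 104.27²; (x + 82.6)² + (y + 45.5)² = 240.94².
Subtracting the Station 0 equation from the Station 1 and Station 2 equations removes the quadratic terms:
110.6 x − 143.2 y = -601.18
-114.0 x − 299.0 y = -40819.87
Solving the 2×2 system: x ≈ 114.7, y ≈ 92.8 km.
Check against Station 0 (with the unrounded x, y): √((x + 25.6)²+(y − 104.0)²) = 140.75 ≈ 140.75 km. ✓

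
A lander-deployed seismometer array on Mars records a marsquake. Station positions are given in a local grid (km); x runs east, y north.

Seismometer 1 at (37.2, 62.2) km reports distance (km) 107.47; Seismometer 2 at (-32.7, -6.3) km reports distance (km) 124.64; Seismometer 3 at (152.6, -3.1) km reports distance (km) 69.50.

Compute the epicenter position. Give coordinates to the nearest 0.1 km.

x ≈ 89.3 km, y ≈ -31.8 km

Circle about each station: (x − 37.2)² + (y − 62.2)² = 107.47²; (x + 32.7)² + (y + 6.3)² = 124.64²; (x − 152.6)² + (y + 3.1)² = 69.50².
Subtracting the Seismometer 1 equation from the Seismometer 2 and Seismometer 3 equations removes the quadratic terms:
-139.8 x − 137.0 y = -8129.03
230.8 x − 130.6 y = 24763.24
Solving the 2×2 system: x ≈ 89.3, y ≈ -31.8 km.
Check against Seismometer 1 (with the unrounded x, y): √((x − 37.2)²+(y − 62.2)²) = 107.47 ≈ 107.47 km. ✓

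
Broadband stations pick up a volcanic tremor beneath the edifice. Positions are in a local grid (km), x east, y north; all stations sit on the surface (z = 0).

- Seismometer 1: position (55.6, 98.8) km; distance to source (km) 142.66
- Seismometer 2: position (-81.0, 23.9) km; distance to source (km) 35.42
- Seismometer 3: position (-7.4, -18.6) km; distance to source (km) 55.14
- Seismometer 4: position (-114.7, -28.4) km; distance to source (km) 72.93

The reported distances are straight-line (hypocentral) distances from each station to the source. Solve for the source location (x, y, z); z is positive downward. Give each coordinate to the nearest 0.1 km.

Each station gives a sphere (x−x_i)² + (y−y_i)² + z² = d_i² (stations at z=0).
Subtracting the Seismometer 1 sphere from Seismometer 2 and Seismometer 3: z² cancels, leaving linear equations in x and y:
-273.2 x − 149.8 y = 13376.71
-126.0 x − 234.8 y = 4859.38
Solving: x ≈ -53.298, y ≈ 7.905 km (keep extra digits for the depth step; rounded: -53.3, 7.9).
Then from the Seismometer 1 sphere: z² = 142.66² − (x − 55.6)² − (y − 98.8)² with x = -53.298, y = 7.905, so z ≈ 15.205 ≈ 15.2 km.

x ≈ -53.3 km, y ≈ 7.9 km, depth ≈ 15.2 km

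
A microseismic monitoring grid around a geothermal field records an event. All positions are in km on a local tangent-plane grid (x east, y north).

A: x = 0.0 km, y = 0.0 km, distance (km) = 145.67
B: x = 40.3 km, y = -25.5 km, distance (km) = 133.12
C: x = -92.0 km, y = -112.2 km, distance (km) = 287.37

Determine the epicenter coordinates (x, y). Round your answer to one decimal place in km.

Circle about each station: x² + y² = 145.67²; (x − 40.3)² + (y + 25.5)² = 133.12²; (x + 92.0)² + (y + 112.2)² = 287.37².
Subtracting pairs of circle equations eliminates x²+y² and gives linear equations (the radical axes):
80.6 x − 51.0 y = 5773.15
-184.0 x − 224.4 y = -40308.93
Solving the 2×2 system: x ≈ 122.0, y ≈ 79.6 km.

x ≈ 122.0 km, y ≈ 79.6 km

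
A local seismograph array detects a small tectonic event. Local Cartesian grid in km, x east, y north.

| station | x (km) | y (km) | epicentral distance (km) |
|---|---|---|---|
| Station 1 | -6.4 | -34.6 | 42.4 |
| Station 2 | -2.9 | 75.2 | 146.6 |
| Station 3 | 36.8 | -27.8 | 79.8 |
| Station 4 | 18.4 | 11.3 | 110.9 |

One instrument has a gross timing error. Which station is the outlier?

Station 4

Solve using three stations at a time. Using Station 1, Station 2, Station 3 (subtract circle equations pairwise → linear system) gives (x, y) ≈ (-31.8, -68.5).
Distances from that point to each station vs reported:
  Station 1: calculated 42.4 vs reported 42.4 → residual 0.0 km
  Station 2: calculated 146.6 vs reported 146.6 → residual 0.0 km
  Station 3: calculated 79.8 vs reported 79.8 → residual 0.0 km
  Station 4: calculated 94.3 vs reported 110.9 → residual 16.6 km
Station 1, Station 2, Station 3 are mutually consistent (residuals ≈ 0); Station 4 is off by 16.6 km.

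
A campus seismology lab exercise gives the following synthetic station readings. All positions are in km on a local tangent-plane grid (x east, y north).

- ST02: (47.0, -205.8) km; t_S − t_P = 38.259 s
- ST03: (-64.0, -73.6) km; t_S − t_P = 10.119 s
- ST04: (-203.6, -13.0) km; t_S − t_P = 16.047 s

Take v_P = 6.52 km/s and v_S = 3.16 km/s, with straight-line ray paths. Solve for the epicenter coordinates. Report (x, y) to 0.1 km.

-106.4 km east, -28.3 km north

Distance from S−P lag: d = Δt · v_P v_S / (v_P − v_S) = Δt · (6.52·3.16)/(6.52−3.16) ≈ 6.1319·Δt.
So d_ST02 = 234.60, d_ST03 = 62.05, d_ST04 = 98.40 km.
Circle about each station: (x − 47.0)² + (y + 205.8)² = 234.60²; (x + 64.0)² + (y + 73.6)² = 62.05²; (x + 203.6)² + (y + 13.0)² = 98.40².
Subtracting the ST02 equation from the ST03 and ST04 equations removes the quadratic terms:
-222.0 x + 264.4 y = 16137.28
-501.2 x + 385.6 y = 42413.92
Solving the 2×2 system: x ≈ -106.4, y ≈ -28.3 km.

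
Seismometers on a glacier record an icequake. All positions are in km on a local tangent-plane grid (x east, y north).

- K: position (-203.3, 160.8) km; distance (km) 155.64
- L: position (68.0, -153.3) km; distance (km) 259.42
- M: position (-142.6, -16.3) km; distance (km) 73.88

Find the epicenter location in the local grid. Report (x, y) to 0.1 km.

Circle about each station: (x + 203.3)² + (y − 160.8)² = 155.64²; (x − 68.0)² + (y + 153.3)² = 259.42²; (x + 142.6)² + (y + 16.3)² = 73.88².
Subtracting the K equation from the L and M equations removes the quadratic terms:
542.6 x − 628.2 y = -82137.57
121.4 x − 354.2 y = -27821.52
Solving the 2×2 system: x ≈ -100.2, y ≈ 44.2 km.

-100.2 km east, 44.2 km north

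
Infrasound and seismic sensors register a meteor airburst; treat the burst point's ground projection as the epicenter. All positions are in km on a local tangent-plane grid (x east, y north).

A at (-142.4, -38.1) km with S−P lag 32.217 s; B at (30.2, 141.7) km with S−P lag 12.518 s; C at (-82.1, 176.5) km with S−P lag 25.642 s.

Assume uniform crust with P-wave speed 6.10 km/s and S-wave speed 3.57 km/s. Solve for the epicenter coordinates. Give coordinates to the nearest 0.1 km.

Distance from S−P lag: d = Δt · v_P v_S / (v_P − v_S) = Δt · (6.10·3.57)/(6.10−3.57) ≈ 8.6075·Δt.
So d_A = 277.31, d_B = 107.75, d_C = 220.71 km.
Circle about each station: (x + 142.4)² + (y + 38.1)² = 277.31²; (x − 30.2)² + (y − 141.7)² = 107.75²; (x + 82.1)² + (y − 176.5)² = 220.71².
Subtracting the A equation from the B and C equations removes the quadratic terms:
345.2 x + 359.6 y = 64552.33
120.6 x + 429.2 y = 44351.22
Solving the 2×2 system: x ≈ 112.2, y ≈ 71.8 km.

x ≈ 112.2 km, y ≈ 71.8 km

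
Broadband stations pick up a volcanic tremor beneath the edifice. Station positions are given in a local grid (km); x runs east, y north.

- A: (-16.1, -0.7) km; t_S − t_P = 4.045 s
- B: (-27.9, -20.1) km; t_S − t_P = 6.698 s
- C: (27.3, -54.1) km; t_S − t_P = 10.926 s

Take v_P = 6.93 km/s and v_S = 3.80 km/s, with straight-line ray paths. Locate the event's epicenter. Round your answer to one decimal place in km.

(-5.7, 31.7)

Distance from S−P lag: d = Δt · v_P v_S / (v_P − v_S) = Δt · (6.93·3.80)/(6.93−3.80) ≈ 8.4134·Δt.
So d_A = 34.03, d_B = 56.35, d_C = 91.93 km.
Circle about each station: (x + 16.1)² + (y + 0.7)² = 34.03²; (x + 27.9)² + (y + 20.1)² = 56.35²; (x − 27.3)² + (y + 54.1)² = 91.93².
Subtracting pairs of circle equations eliminates x²+y² and gives linear equations (the radical axes):
-23.6 x − 38.8 y = -1094.56
86.8 x − 106.8 y = -3880.68
Solving the 2×2 system: x ≈ -5.7, y ≈ 31.7 km.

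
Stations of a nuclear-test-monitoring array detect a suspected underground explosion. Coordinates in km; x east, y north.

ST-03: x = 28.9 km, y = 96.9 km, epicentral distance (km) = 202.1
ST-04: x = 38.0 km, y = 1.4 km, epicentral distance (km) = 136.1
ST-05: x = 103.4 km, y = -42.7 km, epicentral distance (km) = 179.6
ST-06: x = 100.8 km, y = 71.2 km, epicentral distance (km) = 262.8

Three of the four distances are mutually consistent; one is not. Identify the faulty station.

ST-06

Solve using three stations at a time. Using ST-03, ST-04, ST-05 (subtract circle equations pairwise → linear system) gives (x, y) ≈ (-72.9, -77.8).
Distances from that point to each station vs reported:
  ST-03: calculated 202.2 vs reported 202.1 → residual 0.1 km
  ST-04: calculated 136.3 vs reported 136.1 → residual 0.2 km
  ST-05: calculated 179.7 vs reported 179.6 → residual 0.1 km
  ST-06: calculated 228.8 vs reported 262.8 → residual 34.0 km
ST-03, ST-04, ST-05 are mutually consistent (residuals ≈ 0); ST-06 is off by 34.0 km.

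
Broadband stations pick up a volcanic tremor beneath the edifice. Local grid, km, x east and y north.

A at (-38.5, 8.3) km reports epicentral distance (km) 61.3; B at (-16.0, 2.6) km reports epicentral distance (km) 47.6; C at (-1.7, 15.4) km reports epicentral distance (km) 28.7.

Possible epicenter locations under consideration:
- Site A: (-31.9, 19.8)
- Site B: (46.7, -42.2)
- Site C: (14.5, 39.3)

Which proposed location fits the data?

Site C

For each candidate, compare |candidate − station| to the reported distance:
Site A: residuals A 48.0, B 24.2, C 1.8 → max 48.0 km
Site B: residuals A 37.7, B 29.5, C 46.5 → max 46.5 km
Site C: residuals A 0.1, B 0.1, C 0.2 → max 0.2 km
Only Site C has all residuals ≈ 0.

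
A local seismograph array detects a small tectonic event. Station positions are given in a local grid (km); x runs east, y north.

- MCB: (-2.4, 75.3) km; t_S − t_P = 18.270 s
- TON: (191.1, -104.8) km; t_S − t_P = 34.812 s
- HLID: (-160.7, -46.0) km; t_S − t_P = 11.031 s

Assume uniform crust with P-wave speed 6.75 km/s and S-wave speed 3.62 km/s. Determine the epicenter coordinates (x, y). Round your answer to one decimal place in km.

-74.6 km east, -47.7 km north

Distance from S−P lag: d = Δt · v_P v_S / (v_P − v_S) = Δt · (6.75·3.62)/(6.75−3.62) ≈ 7.8067·Δt.
So d_MCB = 142.63, d_TON = 271.77, d_HLID = 86.12 km.
Circle about each station: (x + 2.4)² + (y − 75.3)² = 142.63²; (x − 191.1)² + (y + 104.8)² = 271.77²; (x + 160.7)² + (y + 46.0)² = 86.12².
Subtracting the MCB equation from the TON and HLID equations removes the quadratic terms:
387.0 x − 360.2 y = -11689.22
-316.6 x − 242.6 y = 35191.30
Solving the 2×2 system: x ≈ -74.6, y ≈ -47.7 km.
Check against MCB (with the unrounded x, y): √((x + 2.4)²+(y − 75.3)²) = 142.63 ≈ 142.63 km. ✓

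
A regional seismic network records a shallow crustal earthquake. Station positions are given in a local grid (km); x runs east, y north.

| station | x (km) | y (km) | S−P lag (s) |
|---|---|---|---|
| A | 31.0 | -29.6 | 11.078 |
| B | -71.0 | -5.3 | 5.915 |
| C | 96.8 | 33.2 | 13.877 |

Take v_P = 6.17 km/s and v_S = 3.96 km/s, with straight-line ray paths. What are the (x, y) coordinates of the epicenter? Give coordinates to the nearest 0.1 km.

Distance from S−P lag: d = Δt · v_P v_S / (v_P − v_S) = Δt · (6.17·3.96)/(6.17−3.96) ≈ 11.0557·Δt.
So d_A = 122.48, d_B = 65.39, d_C = 153.42 km.
Circle about each station: (x − 31.0)² + (y + 29.6)² = 122.48²; (x + 71.0)² + (y + 5.3)² = 65.39²; (x − 96.8)² + (y − 33.2)² = 153.42².
Subtracting the A equation from the B and C equations removes the quadratic terms:
-204.0 x + 48.6 y = 13957.43
131.6 x + 125.6 y = 98.97
Solving the 2×2 system: x ≈ -54.6, y ≈ 58.0 km.
Check against A (with the unrounded x, y): √((x − 31.0)²+(y + 29.6)²) = 122.48 ≈ 122.48 km. ✓

-54.6 km east, 58.0 km north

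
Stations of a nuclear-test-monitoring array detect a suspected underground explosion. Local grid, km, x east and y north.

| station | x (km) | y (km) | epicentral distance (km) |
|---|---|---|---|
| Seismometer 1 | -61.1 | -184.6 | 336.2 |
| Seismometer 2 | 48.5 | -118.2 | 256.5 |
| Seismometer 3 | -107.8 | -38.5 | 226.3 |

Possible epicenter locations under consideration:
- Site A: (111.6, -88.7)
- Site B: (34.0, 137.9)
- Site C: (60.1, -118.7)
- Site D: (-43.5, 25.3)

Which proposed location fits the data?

Site B

For each candidate, compare |candidate − station| to the reported distance:
Site A: residuals Seismometer 1 138.7, Seismometer 2 186.8, Seismometer 3 1.2 → max 186.8 km
Site B: residuals Seismometer 1 0.0, Seismometer 2 0.0, Seismometer 3 0.0 → max 0.0 km
Site C: residuals Seismometer 1 198.2, Seismometer 2 244.9, Seismometer 3 40.2 → max 244.9 km
Site D: residuals Seismometer 1 125.6, Seismometer 2 86.0, Seismometer 3 135.7 → max 135.7 km
Only Site B has all residuals ≈ 0.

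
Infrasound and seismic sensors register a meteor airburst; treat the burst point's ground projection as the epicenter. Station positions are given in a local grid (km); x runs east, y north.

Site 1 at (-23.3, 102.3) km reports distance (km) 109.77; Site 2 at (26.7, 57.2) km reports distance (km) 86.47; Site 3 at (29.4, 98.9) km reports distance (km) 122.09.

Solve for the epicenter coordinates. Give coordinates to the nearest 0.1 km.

x ≈ -31.0 km, y ≈ -7.2 km

Circle about each station: (x + 23.3)² + (y − 102.3)² = 109.77²; (x − 26.7)² + (y − 57.2)² = 86.47²; (x − 29.4)² + (y − 98.9)² = 122.09².
Subtracting pairs of circle equations eliminates x²+y² and gives linear equations (the radical axes):
100.0 x − 90.2 y = -2451.06
105.4 x − 6.8 y = -3219.13
Solving the 2×2 system: x ≈ -31.0, y ≈ -7.2 km.
Check against Site 1 (with the unrounded x, y): √((x + 23.3)²+(y − 102.3)²) = 109.77 ≈ 109.77 km. ✓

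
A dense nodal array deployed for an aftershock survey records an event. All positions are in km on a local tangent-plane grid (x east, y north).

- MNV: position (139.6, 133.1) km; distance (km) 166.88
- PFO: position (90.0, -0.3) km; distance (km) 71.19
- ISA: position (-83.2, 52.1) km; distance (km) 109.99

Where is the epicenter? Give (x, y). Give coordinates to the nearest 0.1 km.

20.7 km east, 16.0 km north

Circle about each station: (x − 139.6)² + (y − 133.1)² = 166.88²; (x − 90.0)² + (y + 0.3)² = 71.19²; (x + 83.2)² + (y − 52.1)² = 109.99².
Subtracting pairs of circle equations eliminates x²+y² and gives linear equations (the radical axes):
-99.2 x − 266.8 y = -6322.76
-445.6 x − 162.0 y = -11815.99
Solving the 2×2 system: x ≈ 20.7, y ≈ 16.0 km.
Check against MNV (with the unrounded x, y): √((x − 139.6)²+(y − 133.1)²) = 166.88 ≈ 166.88 km. ✓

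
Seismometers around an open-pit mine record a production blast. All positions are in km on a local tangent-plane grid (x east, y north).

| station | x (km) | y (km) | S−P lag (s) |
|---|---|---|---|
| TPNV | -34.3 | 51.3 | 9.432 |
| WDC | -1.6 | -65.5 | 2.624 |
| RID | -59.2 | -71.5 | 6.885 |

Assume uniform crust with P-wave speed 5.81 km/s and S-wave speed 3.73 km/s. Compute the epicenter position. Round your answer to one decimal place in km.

Distance from S−P lag: d = Δt · v_P v_S / (v_P − v_S) = Δt · (5.81·3.73)/(5.81−3.73) ≈ 10.4189·Δt.
So d_TPNV = 98.27, d_WDC = 27.34, d_RID = 71.73 km.
Circle about each station: (x + 34.3)² + (y − 51.3)² = 98.27²; (x + 1.6)² + (y + 65.5)² = 27.34²; (x + 59.2)² + (y + 71.5)² = 71.73².
Subtracting pairs of circle equations eliminates x²+y² and gives linear equations (the radical axes):
65.4 x − 233.6 y = 9394.15
-49.8 x − 245.6 y = 9320.51
Solving the 2×2 system: x ≈ 4.7, y ≈ -38.9 km.

x ≈ 4.7 km, y ≈ -38.9 km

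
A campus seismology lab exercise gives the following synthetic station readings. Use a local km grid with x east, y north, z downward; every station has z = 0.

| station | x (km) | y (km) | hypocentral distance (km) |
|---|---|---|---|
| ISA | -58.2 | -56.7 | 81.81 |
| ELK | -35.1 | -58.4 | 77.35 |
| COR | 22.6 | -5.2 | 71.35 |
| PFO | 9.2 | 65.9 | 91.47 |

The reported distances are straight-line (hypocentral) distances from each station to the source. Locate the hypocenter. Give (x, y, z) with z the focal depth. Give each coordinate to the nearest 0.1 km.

Each station gives a sphere (x−x_i)² + (y−y_i)² + z² = d_i² (stations at z=0).
Subtracting the ISA sphere from ELK and COR: z² cancels, leaving linear equations in x and y:
46.2 x − 3.4 y = -1249.71
161.6 x + 103.0 y = -4462.28
Solving: x ≈ -27.108, y ≈ -0.792 km (keep extra digits for the depth step; rounded: -27.1, -0.8).
Then from the ISA sphere: z² = 81.81² − (x + 58.2)² − (y + 56.7)² with x = -27.108, y = -0.792, so z ≈ 50.995 ≈ 51.0 km.

(-27.1, -0.8, 51.0)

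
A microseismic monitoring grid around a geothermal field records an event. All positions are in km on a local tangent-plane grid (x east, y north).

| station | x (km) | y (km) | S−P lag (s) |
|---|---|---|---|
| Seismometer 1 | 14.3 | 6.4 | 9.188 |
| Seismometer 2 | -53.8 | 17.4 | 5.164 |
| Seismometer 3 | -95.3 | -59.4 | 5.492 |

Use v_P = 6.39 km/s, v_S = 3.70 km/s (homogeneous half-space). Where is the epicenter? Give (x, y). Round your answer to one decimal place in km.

Distance from S−P lag: d = Δt · v_P v_S / (v_P − v_S) = Δt · (6.39·3.70)/(6.39−3.70) ≈ 8.7892·Δt.
So d_Seismometer 1 = 80.76, d_Seismometer 2 = 45.39, d_Seismometer 3 = 48.27 km.
Circle about each station: (x − 14.3)² + (y − 6.4)² = 80.76²; (x + 53.8)² + (y − 17.4)² = 45.39²; (x + 95.3)² + (y + 59.4)² = 48.27².
Subtracting pairs of circle equations eliminates x²+y² and gives linear equations (the radical axes):
-136.2 x + 22.0 y = 7413.68
-219.2 x − 131.6 y = 16557.18
Solving the 2×2 system: x ≈ -58.9, y ≈ -27.7 km.

-58.9 km east, -27.7 km north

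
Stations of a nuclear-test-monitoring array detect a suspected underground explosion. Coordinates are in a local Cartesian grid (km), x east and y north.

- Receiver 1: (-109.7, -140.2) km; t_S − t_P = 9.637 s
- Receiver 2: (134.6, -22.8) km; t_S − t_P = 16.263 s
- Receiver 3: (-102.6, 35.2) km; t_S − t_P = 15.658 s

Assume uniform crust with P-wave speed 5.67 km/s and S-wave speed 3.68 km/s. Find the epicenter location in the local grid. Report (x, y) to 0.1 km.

(-15.4, -103.9)

Distance from S−P lag: d = Δt · v_P v_S / (v_P − v_S) = Δt · (5.67·3.68)/(5.67−3.68) ≈ 10.4852·Δt.
So d_Receiver 1 = 101.05, d_Receiver 2 = 170.52, d_Receiver 3 = 164.18 km.
Circle about each station: (x + 109.7)² + (y + 140.2)² = 101.05²; (x − 134.6)² + (y + 22.8)² = 170.52²; (x + 102.6)² + (y − 35.2)² = 164.18².
Subtracting the Receiver 1 equation from the Receiver 2 and Receiver 3 equations removes the quadratic terms:
488.6 x + 234.8 y = -31919.10
14.2 x + 350.8 y = -36668.30
Solving the 2×2 system: x ≈ -15.4, y ≈ -103.9 km.
Check against Receiver 1 (with the unrounded x, y): √((x + 109.7)²+(y + 140.2)²) = 101.05 ≈ 101.05 km. ✓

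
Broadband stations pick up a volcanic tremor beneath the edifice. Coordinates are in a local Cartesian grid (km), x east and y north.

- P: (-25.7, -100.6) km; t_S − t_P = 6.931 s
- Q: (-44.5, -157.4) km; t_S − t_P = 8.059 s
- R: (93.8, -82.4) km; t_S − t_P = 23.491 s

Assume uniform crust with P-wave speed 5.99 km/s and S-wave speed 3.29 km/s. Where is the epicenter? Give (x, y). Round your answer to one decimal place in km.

Distance from S−P lag: d = Δt · v_P v_S / (v_P − v_S) = Δt · (5.99·3.29)/(5.99−3.29) ≈ 7.2989·Δt.
So d_P = 50.59, d_Q = 58.82, d_R = 171.46 km.
Circle about each station: (x + 25.7)² + (y + 100.6)² = 50.59²; (x + 44.5)² + (y + 157.4)² = 58.82²; (x − 93.8)² + (y + 82.4)² = 171.46².
Subtracting pairs of circle equations eliminates x²+y² and gives linear equations (the radical axes):
-37.6 x − 113.6 y = 15073.72
239.0 x + 36.4 y = -22031.83
Solving the 2×2 system: x ≈ -75.8, y ≈ -107.6 km.

x ≈ -75.8 km, y ≈ -107.6 km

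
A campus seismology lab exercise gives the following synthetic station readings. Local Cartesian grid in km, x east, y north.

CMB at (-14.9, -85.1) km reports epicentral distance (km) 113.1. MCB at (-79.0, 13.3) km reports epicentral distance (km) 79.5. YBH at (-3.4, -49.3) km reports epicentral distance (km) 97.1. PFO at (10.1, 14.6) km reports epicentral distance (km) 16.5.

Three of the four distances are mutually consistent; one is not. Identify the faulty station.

Solve using three stations at a time. Using CMB, MCB, PFO (subtract circle equations pairwise → linear system) gives (x, y) ≈ (-0.7, 27.1).
Distances from that point to each station vs reported:
  CMB: calculated 113.1 vs reported 113.1 → residual 0.0 km
  MCB: calculated 79.5 vs reported 79.5 → residual 0.0 km
  YBH: calculated 76.5 vs reported 97.1 → residual 20.6 km
  PFO: calculated 16.5 vs reported 16.5 → residual 0.0 km
CMB, MCB, PFO are mutually consistent (residuals ≈ 0); YBH is off by 20.6 km.

YBH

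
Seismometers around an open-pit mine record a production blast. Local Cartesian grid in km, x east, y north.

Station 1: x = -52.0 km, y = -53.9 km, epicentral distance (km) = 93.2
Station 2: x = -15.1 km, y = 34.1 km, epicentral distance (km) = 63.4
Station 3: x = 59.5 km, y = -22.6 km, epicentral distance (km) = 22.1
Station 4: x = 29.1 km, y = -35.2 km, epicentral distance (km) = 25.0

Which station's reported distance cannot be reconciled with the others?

Station 3

Solve using three stations at a time. Using Station 1, Station 2, Station 4 (subtract circle equations pairwise → linear system) gives (x, y) ≈ (30.3, -10.2).
Distances from that point to each station vs reported:
  Station 1: calculated 93.2 vs reported 93.2 → residual 0.0 km
  Station 2: calculated 63.4 vs reported 63.4 → residual 0.0 km
  Station 3: calculated 31.7 vs reported 22.1 → residual 9.6 km
  Station 4: calculated 25.1 vs reported 25.0 → residual 0.1 km
Station 1, Station 2, Station 4 are mutually consistent (residuals ≈ 0); Station 3 is off by 9.6 km.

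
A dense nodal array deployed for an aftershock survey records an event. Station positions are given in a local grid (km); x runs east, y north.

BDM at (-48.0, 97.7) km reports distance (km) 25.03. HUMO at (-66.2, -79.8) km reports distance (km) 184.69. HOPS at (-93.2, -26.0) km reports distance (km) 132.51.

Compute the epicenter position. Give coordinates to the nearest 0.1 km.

Circle about each station: (x + 48.0)² + (y − 97.7)² = 25.03²; (x + 66.2)² + (y + 79.8)² = 184.69²; (x + 93.2)² + (y + 26.0)² = 132.51².
Subtracting pairs of circle equations eliminates x²+y² and gives linear equations (the radical axes):
-36.4 x − 355.0 y = -34582.71
-90.4 x − 247.4 y = -19419.45
Solving the 2×2 system: x ≈ -72.0, y ≈ 104.8 km.

x ≈ -72.0 km, y ≈ 104.8 km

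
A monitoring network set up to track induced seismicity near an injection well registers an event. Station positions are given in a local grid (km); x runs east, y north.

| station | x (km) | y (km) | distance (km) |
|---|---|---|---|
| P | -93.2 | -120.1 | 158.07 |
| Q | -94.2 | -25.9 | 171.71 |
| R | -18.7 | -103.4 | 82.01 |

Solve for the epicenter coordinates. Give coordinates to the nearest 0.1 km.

(62.9, -95.2)

Circle about each station: (x + 93.2)² + (y + 120.1)² = 158.07²; (x + 94.2)² + (y + 25.9)² = 171.71²; (x + 18.7)² + (y + 103.4)² = 82.01².
Subtracting the P equation from the Q and R equations removes the quadratic terms:
-2.0 x + 188.4 y = -18064.00
149.0 x + 33.4 y = 6191.48
Solving the 2×2 system: x ≈ 62.9, y ≈ -95.2 km.
Check against P (with the unrounded x, y): √((x + 93.2)²+(y + 120.1)²) = 158.07 ≈ 158.07 km. ✓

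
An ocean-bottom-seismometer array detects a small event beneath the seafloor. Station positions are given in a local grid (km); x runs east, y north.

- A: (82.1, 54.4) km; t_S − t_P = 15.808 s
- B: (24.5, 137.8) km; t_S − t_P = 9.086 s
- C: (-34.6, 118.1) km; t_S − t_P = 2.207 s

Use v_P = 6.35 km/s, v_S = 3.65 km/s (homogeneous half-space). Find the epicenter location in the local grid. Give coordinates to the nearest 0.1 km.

Distance from S−P lag: d = Δt · v_P v_S / (v_P − v_S) = Δt · (6.35·3.65)/(6.35−3.65) ≈ 8.5843·Δt.
So d_A = 135.70, d_B = 78.00, d_C = 18.95 km.
Circle about each station: (x − 82.1)² + (y − 54.4)² = 135.70²; (x − 24.5)² + (y − 137.8)² = 78.00²; (x + 34.6)² + (y − 118.1)² = 18.95².
Subtracting the A equation from the B and C equations removes the quadratic terms:
-115.2 x + 166.8 y = 22219.81
-233.4 x + 127.4 y = 23500.39
Solving the 2×2 system: x ≈ -44.9, y ≈ 102.2 km.

-44.9 km east, 102.2 km north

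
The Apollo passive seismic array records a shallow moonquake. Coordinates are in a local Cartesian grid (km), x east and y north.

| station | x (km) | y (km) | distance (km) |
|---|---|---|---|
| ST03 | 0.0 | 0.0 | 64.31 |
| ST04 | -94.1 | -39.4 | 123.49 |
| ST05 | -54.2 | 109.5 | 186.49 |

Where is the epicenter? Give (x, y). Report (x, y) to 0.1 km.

Circle about each station: x² + y² = 64.31²; (x + 94.1)² + (y + 39.4)² = 123.49²; (x + 54.2)² + (y − 109.5)² = 186.49².
Subtracting pairs of circle equations eliminates x²+y² and gives linear equations (the radical axes):
-188.2 x − 78.8 y = -706.83
-108.4 x + 219.0 y = -15714.85
Solving the 2×2 system: x ≈ 28.0, y ≈ -57.9 km.

x ≈ 28.0 km, y ≈ -57.9 km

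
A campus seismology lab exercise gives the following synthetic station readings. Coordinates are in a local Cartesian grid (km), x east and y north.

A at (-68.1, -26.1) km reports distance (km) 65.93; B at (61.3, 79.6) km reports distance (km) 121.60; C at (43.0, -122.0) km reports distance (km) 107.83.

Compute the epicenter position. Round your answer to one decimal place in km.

(-2.2, -24.1)

Circle about each station: (x + 68.1)² + (y + 26.1)² = 65.93²; (x − 61.3)² + (y − 79.6)² = 121.60²; (x − 43.0)² + (y + 122.0)² = 107.83².
Subtracting pairs of circle equations eliminates x²+y² and gives linear equations (the radical axes):
258.8 x + 211.4 y = -5664.77
222.2 x − 191.8 y = 4133.64
Solving the 2×2 system: x ≈ -2.2, y ≈ -24.1 km.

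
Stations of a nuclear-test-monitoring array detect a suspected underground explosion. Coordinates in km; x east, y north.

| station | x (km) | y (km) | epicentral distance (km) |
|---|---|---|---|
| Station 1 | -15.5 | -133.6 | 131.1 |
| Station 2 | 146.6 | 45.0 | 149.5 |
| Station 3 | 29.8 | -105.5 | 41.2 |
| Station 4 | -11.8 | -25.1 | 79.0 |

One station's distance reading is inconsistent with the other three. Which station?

Solve using three stations at a time. Using Station 2, Station 3, Station 4 (subtract circle equations pairwise → linear system) gives (x, y) ≈ (52.4, -71.1).
Distances from that point to each station vs reported:
  Station 1: calculated 92.3 vs reported 131.1 → residual 38.8 km
  Station 2: calculated 149.5 vs reported 149.5 → residual 0.0 km
  Station 3: calculated 41.2 vs reported 41.2 → residual 0.0 km
  Station 4: calculated 79.0 vs reported 79.0 → residual 0.0 km
Station 2, Station 3, Station 4 are mutually consistent (residuals ≈ 0); Station 1 is off by 38.8 km.

Station 1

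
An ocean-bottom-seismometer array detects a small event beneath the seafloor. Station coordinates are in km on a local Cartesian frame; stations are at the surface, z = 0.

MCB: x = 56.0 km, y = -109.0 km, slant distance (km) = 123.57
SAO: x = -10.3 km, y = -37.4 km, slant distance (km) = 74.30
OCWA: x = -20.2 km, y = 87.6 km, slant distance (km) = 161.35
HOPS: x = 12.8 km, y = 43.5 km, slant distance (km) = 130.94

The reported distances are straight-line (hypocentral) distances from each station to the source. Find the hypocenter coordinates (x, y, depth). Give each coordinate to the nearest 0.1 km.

x ≈ -34.8 km, y ≈ -58.5 km, depth ≈ 66.9 km

Each station gives a sphere (x−x_i)² + (y−y_i)² + z² = d_i² (stations at z=0).
Subtracting the MCB sphere from SAO and OCWA: z² cancels, leaving linear equations in x and y:
-132.6 x + 143.2 y = -3763.10
-152.4 x + 393.2 y = -17699.48
Solving: x ≈ -34.799, y ≈ -58.502 km (keep extra digits for the depth step; rounded: -34.8, -58.5).
Then from the MCB sphere: z² = 123.57² − (x − 56.0)² − (y + 109.0)² with x = -34.799, y = -58.502, so z ≈ 66.896 ≈ 66.9 km.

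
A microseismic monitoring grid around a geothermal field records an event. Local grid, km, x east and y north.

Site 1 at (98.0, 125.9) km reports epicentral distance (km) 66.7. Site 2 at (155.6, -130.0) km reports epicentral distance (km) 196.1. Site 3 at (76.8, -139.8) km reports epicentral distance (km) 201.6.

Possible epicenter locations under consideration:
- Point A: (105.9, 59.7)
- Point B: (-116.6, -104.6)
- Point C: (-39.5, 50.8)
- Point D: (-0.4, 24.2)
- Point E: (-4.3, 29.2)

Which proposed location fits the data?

Point A

For each candidate, compare |candidate − station| to the reported distance:
Point A: residuals Site 1 0.0, Site 2 0.0, Site 3 0.0 → max 0.0 km
Point B: residuals Site 1 248.2, Site 2 77.3, Site 3 5.0 → max 248.2 km
Point C: residuals Site 1 90.0, Site 2 69.9, Site 3 21.7 → max 90.0 km
Point D: residuals Site 1 74.8, Site 2 23.2, Site 3 20.3 → max 74.8 km
Point E: residuals Site 1 74.1, Site 2 29.5, Site 3 14.1 → max 74.1 km
Only Point A has all residuals ≈ 0.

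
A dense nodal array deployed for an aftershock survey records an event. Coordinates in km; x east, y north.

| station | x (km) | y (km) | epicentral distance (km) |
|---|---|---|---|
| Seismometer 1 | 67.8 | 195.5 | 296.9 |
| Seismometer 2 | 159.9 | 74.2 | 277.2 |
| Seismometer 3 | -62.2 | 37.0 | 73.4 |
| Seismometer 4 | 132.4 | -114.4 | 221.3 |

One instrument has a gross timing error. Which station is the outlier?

Seismometer 3

Solve using three stations at a time. Using Seismometer 1, Seismometer 2, Seismometer 4 (subtract circle equations pairwise → linear system) gives (x, y) ≈ (-82.3, -60.7).
Distances from that point to each station vs reported:
  Seismometer 1: calculated 296.9 vs reported 296.9 → residual 0.0 km
  Seismometer 2: calculated 277.2 vs reported 277.2 → residual 0.0 km
  Seismometer 3: calculated 99.7 vs reported 73.4 → residual 26.3 km
  Seismometer 4: calculated 221.3 vs reported 221.3 → residual 0.0 km
Seismometer 1, Seismometer 2, Seismometer 4 are mutually consistent (residuals ≈ 0); Seismometer 3 is off by 26.3 km.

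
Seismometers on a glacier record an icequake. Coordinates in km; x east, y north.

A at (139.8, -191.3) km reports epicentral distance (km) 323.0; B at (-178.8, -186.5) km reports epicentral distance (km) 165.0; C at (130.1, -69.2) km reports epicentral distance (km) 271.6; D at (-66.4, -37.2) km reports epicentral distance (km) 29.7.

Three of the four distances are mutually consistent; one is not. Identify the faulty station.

Solve using three stations at a time. Using A, B, C (subtract circle equations pairwise → linear system) gives (x, y) ≈ (-138.1, -26.8).
Distances from that point to each station vs reported:
  A: calculated 322.9 vs reported 323.0 → residual 0.1 km
  B: calculated 164.8 vs reported 165.0 → residual 0.2 km
  C: calculated 271.5 vs reported 271.6 → residual 0.1 km
  D: calculated 72.4 vs reported 29.7 → residual 42.7 km
A, B, C are mutually consistent (residuals ≈ 0); D is off by 42.7 km.

D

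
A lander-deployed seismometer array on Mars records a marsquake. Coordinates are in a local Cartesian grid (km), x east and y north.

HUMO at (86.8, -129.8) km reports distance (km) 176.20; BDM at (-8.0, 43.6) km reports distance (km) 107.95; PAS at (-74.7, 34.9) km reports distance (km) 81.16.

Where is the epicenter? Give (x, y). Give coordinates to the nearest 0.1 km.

(-68.2, -46.0)

Circle about each station: (x − 86.8)² + (y + 129.8)² = 176.20²; (x + 8.0)² + (y − 43.6)² = 107.95²; (x + 74.7)² + (y − 34.9)² = 81.16².
Subtracting the HUMO equation from the BDM and PAS equations removes the quadratic terms:
-189.6 x + 346.8 y = -3024.08
-323.0 x + 329.4 y = 6875.31
Solving the 2×2 system: x ≈ -68.2, y ≈ -46.0 km.
Check against HUMO (with the unrounded x, y): √((x − 86.8)²+(y + 129.8)²) = 176.20 ≈ 176.20 km. ✓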